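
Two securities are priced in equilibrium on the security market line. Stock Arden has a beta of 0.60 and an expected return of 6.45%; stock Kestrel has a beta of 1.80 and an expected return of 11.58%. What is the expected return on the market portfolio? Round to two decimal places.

8.16%

Both satisfy E(R) = R_f + β·MRP, so the slope of the SML is
MRP = (11.58% − 6.45%) / (1.80 − 0.60) = 5.13% / 1.20 = 4.2750%
R_f = E(R_Arden) − β_Arden·MRP = 6.45% − 0.60 × 4.2750% = 3.8850%
E(R_m) = R_f + MRP = 3.8850% + 4.2750% = 8.16%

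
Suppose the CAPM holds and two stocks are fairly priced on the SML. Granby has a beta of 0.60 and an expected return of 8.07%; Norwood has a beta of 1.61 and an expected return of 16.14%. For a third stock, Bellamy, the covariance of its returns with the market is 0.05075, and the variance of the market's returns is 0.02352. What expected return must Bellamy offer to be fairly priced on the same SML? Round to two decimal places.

MRP = (16.14% − 8.07%) / (1.61 − 0.60) = 7.9901%
R_f = 8.07% − 0.60 × 7.9901% = 3.2759%
β_Bellamy = Cov / Var(R_m) = 0.05075 / 0.02352 = 2.1577
E(R_Bellamy) = R_f + β × MRP = 3.2759% + 2.1577 × 7.9901% = 20.52%

20.52%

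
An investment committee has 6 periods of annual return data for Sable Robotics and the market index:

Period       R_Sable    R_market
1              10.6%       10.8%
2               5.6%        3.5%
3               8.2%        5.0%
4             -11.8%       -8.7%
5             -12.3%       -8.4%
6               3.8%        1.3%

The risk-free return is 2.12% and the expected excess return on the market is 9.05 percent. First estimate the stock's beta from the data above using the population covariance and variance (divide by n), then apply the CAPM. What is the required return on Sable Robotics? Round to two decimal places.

13.70%

Mean R_i = (10.6 + 5.6 + 8.2 − 11.8 − 12.3 + 3.8) / 6 = 0.6833%
Mean R_m = (10.8 + 3.5 + 5.0 − 8.7 − 8.4 + 1.3) / 6 = 0.5833%
Σ(R_i − R̄_i)(R_m − R̄_m) = 383.6083  ⇒  Cov = 383.6083 / 6 = 63.9347
Σ(R_m − R̄_m)² = 299.7883  ⇒  Var(R_m) = 299.7883 / 6 = 49.9647
β = Cov / Var(R_m) = 63.9347 / 49.9647 = 1.2796
E(R) = R_f + β × MRP = 2.12% + 1.2796 × 9.05% = 13.70%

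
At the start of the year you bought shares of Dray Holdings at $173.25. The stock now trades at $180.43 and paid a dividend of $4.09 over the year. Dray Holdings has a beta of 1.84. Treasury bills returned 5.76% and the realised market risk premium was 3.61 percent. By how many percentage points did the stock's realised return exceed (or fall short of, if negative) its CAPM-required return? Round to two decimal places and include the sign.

-5.90%

Realised HPR = (P1 + D1 − P0) / P0 = (180.43 + 4.09 − 173.25) / 173.25 = 11.27 / 173.25 = 6.5051%
CAPM required = R_f + β·MRP = 5.76% + 1.84 × 3.61% = 12.4024%
α = realised − required = 6.5051% − 12.4024% = -5.90%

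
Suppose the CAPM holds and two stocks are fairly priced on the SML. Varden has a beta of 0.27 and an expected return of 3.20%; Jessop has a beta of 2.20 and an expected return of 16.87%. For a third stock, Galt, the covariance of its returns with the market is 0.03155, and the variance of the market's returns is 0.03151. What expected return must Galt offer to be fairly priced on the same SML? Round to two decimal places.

MRP = (16.87% − 3.20%) / (2.20 − 0.27) = 7.0829%
R_f = 3.20% − 0.27 × 7.0829% = 1.2876%
β_Galt = Cov / Var(R_m) = 0.03155 / 0.03151 = 1.0013
E(R_Galt) = R_f + β × MRP = 1.2876% + 1.0013 × 7.0829% = 8.38%

8.38%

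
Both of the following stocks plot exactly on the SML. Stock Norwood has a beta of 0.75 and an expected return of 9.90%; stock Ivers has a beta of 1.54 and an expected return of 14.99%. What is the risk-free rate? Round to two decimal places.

5.07%

Both satisfy E(R) = R_f + β·MRP, so the slope of the SML is
MRP = (14.99% − 9.90%) / (1.54 − 0.75) = 5.09% / 0.79 = 6.4430%
R_f = E(R_Norwood) − β_Norwood·MRP = 9.90% − 0.75 × 6.4430% = 5.0678%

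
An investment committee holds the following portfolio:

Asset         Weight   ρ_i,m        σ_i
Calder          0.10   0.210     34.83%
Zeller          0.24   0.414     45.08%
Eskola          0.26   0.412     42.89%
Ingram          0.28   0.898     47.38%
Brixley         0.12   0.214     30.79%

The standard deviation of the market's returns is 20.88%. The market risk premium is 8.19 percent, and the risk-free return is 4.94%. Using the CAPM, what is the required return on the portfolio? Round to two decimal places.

13.77%

β_Calder = 0.210 × 34.83% / 20.88% = 0.3503
β_Zeller = 0.414 × 45.08% / 20.88% = 0.8938
β_Eskola = 0.412 × 42.89% / 20.88% = 0.8463
β_Ingram = 0.898 × 47.38% / 20.88% = 2.0377
β_Brixley = 0.214 × 30.79% / 20.88% = 0.3156
β_P = Σ w_i β_i = 0.10×0.3503 + 0.24×0.8938 + 0.26×0.8463 + 0.28×2.0377 + 0.12×0.3156 = 1.0780
E(R_P) = R_f + β_P × MRP = 4.94% + 1.0780 × 8.19% = 13.77%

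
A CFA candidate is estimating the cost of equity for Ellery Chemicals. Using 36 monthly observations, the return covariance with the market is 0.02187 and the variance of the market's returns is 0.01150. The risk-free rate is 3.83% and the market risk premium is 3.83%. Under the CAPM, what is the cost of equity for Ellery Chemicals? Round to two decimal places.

11.11%

β = Cov(R_i, R_m) / Var(R_m) = 0.02187 / 0.01150 = 1.9017
E(R) = R_f + β × MRP = 3.83% + 1.9017 × 3.83% = 11.11%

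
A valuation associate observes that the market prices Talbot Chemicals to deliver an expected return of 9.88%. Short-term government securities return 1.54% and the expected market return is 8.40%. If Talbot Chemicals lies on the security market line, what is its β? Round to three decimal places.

MRP = 8.40% − 1.54% = 6.86%
β = (E(R) − R_f) / MRP = (9.88% − 1.54%) / 6.86% = 8.34% / 6.86% = 1.216

1.216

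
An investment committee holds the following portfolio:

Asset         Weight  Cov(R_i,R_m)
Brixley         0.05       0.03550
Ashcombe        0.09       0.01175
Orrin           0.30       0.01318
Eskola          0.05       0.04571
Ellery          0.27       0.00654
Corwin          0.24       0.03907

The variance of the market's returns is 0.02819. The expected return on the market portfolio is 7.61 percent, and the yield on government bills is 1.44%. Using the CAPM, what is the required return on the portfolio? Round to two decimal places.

β_Brixley = 0.03550 / 0.02819 = 1.2593
β_Ashcombe = 0.01175 / 0.02819 = 0.4168
β_Orrin = 0.01318 / 0.02819 = 0.4675
β_Eskola = 0.04571 / 0.02819 = 1.6215
β_Ellery = 0.00654 / 0.02819 = 0.2320
β_Corwin = 0.03907 / 0.02819 = 1.3860
β_P = Σ w_i β_i = 0.05×1.2593 + 0.09×0.4168 + 0.30×0.4675 + 0.05×1.6215 + 0.27×0.2320 + 0.24×1.3860 = 0.7171
MRP = 7.61% − 1.44% = 6.17%
E(R_P) = R_f + β_P × MRP = 1.44% + 0.7171 × 6.17% = 5.86%

5.86%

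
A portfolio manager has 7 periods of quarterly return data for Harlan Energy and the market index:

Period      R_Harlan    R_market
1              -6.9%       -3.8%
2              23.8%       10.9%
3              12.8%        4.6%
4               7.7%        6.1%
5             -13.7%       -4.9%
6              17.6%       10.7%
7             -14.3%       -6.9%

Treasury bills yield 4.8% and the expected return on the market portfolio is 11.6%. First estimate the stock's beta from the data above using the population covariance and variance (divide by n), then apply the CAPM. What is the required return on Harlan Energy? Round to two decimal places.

Mean R_i = (-6.9 + 23.8 + 12.8 + 7.7 − 13.7 + 17.6 − 14.3) / 7 = 3.8571%
Mean R_m = (-3.8 + 10.9 + 4.6 + 6.1 − 4.9 + 10.7 − 6.9) / 7 = 2.3857%
Σ(R_i − R̄_i)(R_m − R̄_m) = 681.1957  ⇒  Cov = 681.1957 / 7 = 97.3137
Σ(R_m − R̄_m)² = 337.8886  ⇒  Var(R_m) = 337.8886 / 7 = 48.2698
β = Cov / Var(R_m) = 97.3137 / 48.2698 = 2.0160
MRP = 11.6% − 4.8% = 6.80%
E(R) = R_f + β × MRP = 4.8% + 2.0160 × 6.8% = 18.51%

18.51%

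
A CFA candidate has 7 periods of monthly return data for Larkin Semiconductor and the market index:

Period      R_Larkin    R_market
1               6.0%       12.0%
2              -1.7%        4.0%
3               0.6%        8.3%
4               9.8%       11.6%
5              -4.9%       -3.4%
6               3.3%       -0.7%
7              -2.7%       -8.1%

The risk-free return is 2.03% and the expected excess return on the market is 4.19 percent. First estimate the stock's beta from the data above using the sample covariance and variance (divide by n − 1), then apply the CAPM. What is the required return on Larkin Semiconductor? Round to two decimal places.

Mean R_i = (6.0 − 1.7 + 0.6 + 9.8 − 4.9 + 3.3 − 2.7) / 7 = 1.4857%
Mean R_m = (12.0 + 4.0 + 8.3 + 11.6 − 3.4 − 0.7 − 8.1) / 7 = 3.3857%
Σ(R_i − R̄_i)(R_m − R̄_m) = 184.8686  ⇒  Cov = 184.8686 / 6 = 30.8114
Σ(R_m − R̄_m)² = 360.8686  ⇒  Var(R_m) = 360.8686 / 6 = 60.1448
β = Cov / Var(R_m) = 30.8114 / 60.1448 = 0.5123
E(R) = R_f + β × MRP = 2.03% + 0.5123 × 4.19% = 4.18%

4.18%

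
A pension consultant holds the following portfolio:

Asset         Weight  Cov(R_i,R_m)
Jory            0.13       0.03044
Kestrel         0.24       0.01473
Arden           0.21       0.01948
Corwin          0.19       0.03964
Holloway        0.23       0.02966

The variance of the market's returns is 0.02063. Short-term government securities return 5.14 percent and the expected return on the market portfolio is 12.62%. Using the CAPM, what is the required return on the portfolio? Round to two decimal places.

14.54%

β_Jory = 0.03044 / 0.02063 = 1.4755
β_Kestrel = 0.01473 / 0.02063 = 0.7140
β_Arden = 0.01948 / 0.02063 = 0.9443
β_Corwin = 0.03964 / 0.02063 = 1.9215
β_Holloway = 0.02966 / 0.02063 = 1.4377
β_P = Σ w_i β_i = 0.13×1.4755 + 0.24×0.7140 + 0.21×0.9443 + 0.19×1.9215 + 0.23×1.4377 = 1.2572
MRP = 12.62% − 5.14% = 7.48%
E(R_P) = R_f + β_P × MRP = 5.14% + 1.2572 × 7.48% = 14.54%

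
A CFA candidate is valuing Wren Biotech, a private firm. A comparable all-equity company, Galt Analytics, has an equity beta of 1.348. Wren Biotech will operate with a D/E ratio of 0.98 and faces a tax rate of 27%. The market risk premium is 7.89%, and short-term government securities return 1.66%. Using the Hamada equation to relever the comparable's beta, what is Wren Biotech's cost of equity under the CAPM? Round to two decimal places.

19.90%

β_L = β_U × [1 + (1 − t)(D/E)] = 1.348 × [1 + (1 − 0.27) × 0.98]
    = 1.348 × [1 + 0.73 × 0.98] = 1.348 × 1.7154 = 2.3124
E(R) = R_f + β_L × MRP = 1.66% + 2.3124 × 7.89% = 19.90%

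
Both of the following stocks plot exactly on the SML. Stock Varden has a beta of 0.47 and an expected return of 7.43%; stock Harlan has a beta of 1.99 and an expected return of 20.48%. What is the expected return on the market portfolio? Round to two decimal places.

Both satisfy E(R) = R_f + β·MRP, so the slope of the SML is
MRP = (20.48% − 7.43%) / (1.99 − 0.47) = 13.05% / 1.52 = 8.5855%
R_f = E(R_Varden) − β_Varden·MRP = 7.43% − 0.47 × 8.5855% = 3.3948%
E(R_m) = R_f + MRP = 3.3948% + 8.5855% = 11.98%

11.98%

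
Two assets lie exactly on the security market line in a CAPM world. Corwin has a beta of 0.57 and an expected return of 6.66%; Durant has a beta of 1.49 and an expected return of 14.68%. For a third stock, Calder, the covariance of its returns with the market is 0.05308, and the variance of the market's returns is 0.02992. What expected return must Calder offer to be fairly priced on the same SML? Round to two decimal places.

17.16%

MRP = (14.68% − 6.66%) / (1.49 − 0.57) = 8.7174%
R_f = 6.66% − 0.57 × 8.7174% = 1.6911%
β_Calder = Cov / Var(R_m) = 0.05308 / 0.02992 = 1.7741
E(R_Calder) = R_f + β × MRP = 1.6911% + 1.7741 × 8.7174% = 17.16%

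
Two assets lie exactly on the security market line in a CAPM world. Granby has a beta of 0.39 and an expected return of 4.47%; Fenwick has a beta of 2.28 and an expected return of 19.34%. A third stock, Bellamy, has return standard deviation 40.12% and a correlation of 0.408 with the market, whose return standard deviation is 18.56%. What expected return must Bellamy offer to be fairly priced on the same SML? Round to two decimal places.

MRP = (19.34% − 4.47%) / (2.28 − 0.39) = 7.8677%
R_f = 4.47% − 0.39 × 7.8677% = 1.4016%
β_Bellamy = ρ·σ_i/σ_m = 0.408 × 40.12 / 18.56 = 0.8819
E(R_Bellamy) = R_f + β × MRP = 1.4016% + 0.8819 × 7.8677% = 8.34%

8.34%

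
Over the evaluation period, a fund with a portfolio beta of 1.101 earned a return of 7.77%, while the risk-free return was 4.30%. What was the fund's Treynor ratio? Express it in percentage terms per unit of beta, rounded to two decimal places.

3.15%

Treynor = (R_P − R_f) / β_P = (7.77% − 4.30%) / 1.1010 = 3.47% / 1.1010 = 3.15%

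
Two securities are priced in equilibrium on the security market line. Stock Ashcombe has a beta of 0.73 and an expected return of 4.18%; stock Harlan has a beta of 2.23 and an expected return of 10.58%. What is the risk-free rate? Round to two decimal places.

Both satisfy E(R) = R_f + β·MRP, so the slope of the SML is
MRP = (10.58% − 4.18%) / (2.23 − 0.73) = 6.40% / 1.50 = 4.2667%
R_f = E(R_Ashcombe) − β_Ashcombe·MRP = 4.18% − 0.73 × 4.2667% = 1.0653%

1.07%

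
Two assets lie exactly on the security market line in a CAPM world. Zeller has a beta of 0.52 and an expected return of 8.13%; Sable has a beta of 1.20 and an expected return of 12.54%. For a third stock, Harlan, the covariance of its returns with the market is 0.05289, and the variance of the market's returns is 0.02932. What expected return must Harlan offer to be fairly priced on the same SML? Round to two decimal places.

MRP = (12.54% − 8.13%) / (1.20 − 0.52) = 6.4853%
R_f = 8.13% − 0.52 × 6.4853% = 4.7576%
β_Harlan = Cov / Var(R_m) = 0.05289 / 0.02932 = 1.8039
E(R_Harlan) = R_f + β × MRP = 4.7576% + 1.8039 × 6.4853% = 16.46%

16.46%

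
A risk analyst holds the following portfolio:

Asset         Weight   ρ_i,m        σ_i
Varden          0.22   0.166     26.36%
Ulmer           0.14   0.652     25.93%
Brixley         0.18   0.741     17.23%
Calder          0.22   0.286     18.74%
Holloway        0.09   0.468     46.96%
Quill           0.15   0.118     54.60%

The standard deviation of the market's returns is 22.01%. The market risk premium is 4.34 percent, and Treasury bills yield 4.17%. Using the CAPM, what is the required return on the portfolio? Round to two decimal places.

β_Varden = 0.166 × 26.36% / 22.01% = 0.1988
β_Ulmer = 0.652 × 25.93% / 22.01% = 0.7681
β_Brixley = 0.741 × 17.23% / 22.01% = 0.5801
β_Calder = 0.286 × 18.74% / 22.01% = 0.2435
β_Holloway = 0.468 × 46.96% / 22.01% = 0.9985
β_Quill = 0.118 × 54.60% / 22.01% = 0.2927
β_P = Σ w_i β_i = 0.22×0.1988 + 0.14×0.7681 + 0.18×0.5801 + 0.22×0.2435 + 0.09×0.9985 + 0.15×0.2927 = 0.4430
E(R_P) = R_f + β_P × MRP = 4.17% + 0.4430 × 4.34% = 6.09%

6.09%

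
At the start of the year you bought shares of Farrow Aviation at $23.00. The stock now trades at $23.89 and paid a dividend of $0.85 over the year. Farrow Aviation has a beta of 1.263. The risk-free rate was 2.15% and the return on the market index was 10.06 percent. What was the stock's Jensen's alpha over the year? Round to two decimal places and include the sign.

Realised HPR = (P1 + D1 − P0) / P0 = (23.89 + 0.85 − 23.00) / 23.00 = 1.74 / 23.00 = 7.5652%
MRP = 10.06% − 2.15% = 7.91%
CAPM required = R_f + β·MRP = 2.15% + 1.263 × 7.91% = 12.14033%
α = realised − required = 7.5652% − 12.14033% = -4.58%

-4.58%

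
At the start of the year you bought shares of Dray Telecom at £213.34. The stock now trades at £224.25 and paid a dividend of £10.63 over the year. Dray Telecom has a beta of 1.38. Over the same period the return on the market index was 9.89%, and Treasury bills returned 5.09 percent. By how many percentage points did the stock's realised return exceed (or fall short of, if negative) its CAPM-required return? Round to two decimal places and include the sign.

Realised HPR = (P1 + D1 − P0) / P0 = (224.25 + 10.63 − 213.34) / 213.34 = 21.54 / 213.34 = 10.0966%
MRP = 9.89% − 5.09% = 4.80%
CAPM required = R_f + β·MRP = 5.09% + 1.38 × 4.80% = 11.7140%
α = realised − required = 10.0966% − 11.7140% = -1.62%

-1.62%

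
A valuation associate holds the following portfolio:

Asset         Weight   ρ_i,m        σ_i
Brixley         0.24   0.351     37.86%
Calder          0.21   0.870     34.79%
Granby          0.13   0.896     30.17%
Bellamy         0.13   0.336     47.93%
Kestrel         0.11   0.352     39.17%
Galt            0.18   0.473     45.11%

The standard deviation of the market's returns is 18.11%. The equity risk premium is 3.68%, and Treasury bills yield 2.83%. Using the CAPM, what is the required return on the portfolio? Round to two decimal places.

β_Brixley = 0.351 × 37.86% / 18.11% = 0.7338
β_Calder = 0.870 × 34.79% / 18.11% = 1.6713
β_Granby = 0.896 × 30.17% / 18.11% = 1.4927
β_Bellamy = 0.336 × 47.93% / 18.11% = 0.8893
β_Kestrel = 0.352 × 39.17% / 18.11% = 0.7613
β_Galt = 0.473 × 45.11% / 18.11% = 1.1782
β_P = Σ w_i β_i = 0.24×0.7338 + 0.21×1.6713 + 0.13×1.4927 + 0.13×0.8893 + 0.11×0.7613 + 0.18×1.1782 = 1.1326
E(R_P) = R_f + β_P × MRP = 2.83% + 1.1326 × 3.68% = 7.00%

7.00%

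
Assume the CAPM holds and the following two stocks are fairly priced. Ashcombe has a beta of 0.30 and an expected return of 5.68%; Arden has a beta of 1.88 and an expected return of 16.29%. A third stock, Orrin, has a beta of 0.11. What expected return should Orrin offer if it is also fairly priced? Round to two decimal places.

MRP (SML slope) = (16.29% − 5.68%) / (1.88 − 0.30) = 10.61% / 1.58 = 6.7152%
R_f (intercept) = 5.68% − 0.30 × 6.7152% = 3.6654%
E(R_Orrin) = R_f + β × MRP = 3.6654% + 0.11 × 6.7152% = 4.40%

4.40%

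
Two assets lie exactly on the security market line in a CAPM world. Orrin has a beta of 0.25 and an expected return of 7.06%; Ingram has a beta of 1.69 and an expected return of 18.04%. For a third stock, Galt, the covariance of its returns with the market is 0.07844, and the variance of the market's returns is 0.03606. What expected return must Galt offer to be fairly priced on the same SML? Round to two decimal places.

MRP = (18.04% − 7.06%) / (1.69 − 0.25) = 7.6250%
R_f = 7.06% − 0.25 × 7.6250% = 5.1538%
β_Galt = Cov / Var(R_m) = 0.07844 / 0.03606 = 2.1753
E(R_Galt) = R_f + β × MRP = 5.1538% + 2.1753 × 7.6250% = 21.74%

21.74%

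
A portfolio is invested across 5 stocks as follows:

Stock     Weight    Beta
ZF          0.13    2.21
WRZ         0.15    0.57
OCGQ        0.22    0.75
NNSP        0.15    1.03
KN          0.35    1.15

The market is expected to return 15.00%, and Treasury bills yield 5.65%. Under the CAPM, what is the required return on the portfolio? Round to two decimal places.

β_P = Σ w_i β_i = 0.13×2.21 + 0.15×0.57 + 0.22×0.75 + 0.15×1.03 + 0.35×1.15 = 1.0948
MRP = 15.00% − 5.65% = 9.35%
E(R_P) = R_f + β_P × MRP = 5.65% + 1.0948 × 9.35% = 15.89%

15.89%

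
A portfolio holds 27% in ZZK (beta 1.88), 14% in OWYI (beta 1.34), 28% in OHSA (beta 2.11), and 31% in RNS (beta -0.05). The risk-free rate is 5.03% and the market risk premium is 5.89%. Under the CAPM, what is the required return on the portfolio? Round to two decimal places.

β_P = Σ w_i β_i = 0.27×1.88 + 0.14×1.34 + 0.28×2.11 + 0.31×-0.05 = 1.2705
E(R_P) = R_f + β_P × MRP = 5.03% + 1.2705 × 5.89% = 12.51%

12.51%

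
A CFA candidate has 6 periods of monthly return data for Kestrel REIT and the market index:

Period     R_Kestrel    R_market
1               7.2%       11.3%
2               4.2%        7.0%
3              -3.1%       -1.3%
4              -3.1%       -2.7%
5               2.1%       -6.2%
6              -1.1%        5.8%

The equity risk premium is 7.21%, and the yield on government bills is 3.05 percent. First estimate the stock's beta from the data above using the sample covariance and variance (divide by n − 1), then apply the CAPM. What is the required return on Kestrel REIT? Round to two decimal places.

5.91%

Mean R_i = (7.2 + 4.2 − 3.1 − 3.1 + 2.1 − 1.1) / 6 = 1.0333%
Mean R_m = (11.3 + 7.0 − 1.3 − 2.7 − 6.2 + 5.8) / 6 = 2.3167%
Σ(R_i − R̄_i)(R_m − R̄_m) = 89.3967  ⇒  Cov = 89.3967 / 5 = 17.8793
Σ(R_m − R̄_m)² = 225.5483  ⇒  Var(R_m) = 225.5483 / 5 = 45.1097
β = Cov / Var(R_m) = 17.8793 / 45.1097 = 0.3964
E(R) = R_f + β × MRP = 3.05% + 0.3964 × 7.21% = 5.91%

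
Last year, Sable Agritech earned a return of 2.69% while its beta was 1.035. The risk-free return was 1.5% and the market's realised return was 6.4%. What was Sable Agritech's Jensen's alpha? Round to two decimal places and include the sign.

-3.88%

Market excess return = 6.4% − 1.5% = 4.90%
CAPM benchmark = R_f + β(R_m − R_f) = 1.5% + 1.035 × 4.9% = 6.5715%
α = actual − benchmark = 2.69% − 6.5715% = -3.88%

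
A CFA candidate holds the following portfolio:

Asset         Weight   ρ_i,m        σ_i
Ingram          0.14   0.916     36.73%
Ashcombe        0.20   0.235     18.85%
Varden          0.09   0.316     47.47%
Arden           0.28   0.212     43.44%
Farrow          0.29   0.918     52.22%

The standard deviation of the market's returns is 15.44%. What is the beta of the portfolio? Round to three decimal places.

1.517

β_Ingram = 0.916 × 36.73% / 15.44% = 2.1791
β_Ashcombe = 0.235 × 18.85% / 15.44% = 0.2869
β_Varden = 0.316 × 47.47% / 15.44% = 0.9715
β_Arden = 0.212 × 43.44% / 15.44% = 0.5965
β_Farrow = 0.918 × 52.22% / 15.44% = 3.1048
β_P = Σ w_i β_i = 0.14×2.1791 + 0.20×0.2869 + 0.09×0.9715 + 0.28×0.5965 + 0.29×3.1048 = 1.5173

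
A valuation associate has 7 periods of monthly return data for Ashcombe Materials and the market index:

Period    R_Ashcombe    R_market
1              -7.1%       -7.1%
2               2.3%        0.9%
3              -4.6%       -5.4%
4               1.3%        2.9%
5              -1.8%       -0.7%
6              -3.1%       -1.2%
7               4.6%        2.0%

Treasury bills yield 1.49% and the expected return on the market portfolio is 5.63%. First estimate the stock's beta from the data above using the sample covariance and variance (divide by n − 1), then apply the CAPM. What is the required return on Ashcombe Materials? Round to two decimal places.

5.67%

Mean R_i = (-7.1 + 2.3 − 4.6 + 1.3 − 1.8 − 3.1 + 4.6) / 7 = -1.2000%
Mean R_m = (-7.1 + 0.9 − 5.4 + 2.9 − 0.7 − 1.2 + 2.0) / 7 = -1.2286%
Σ(R_i − R̄_i)(R_m − R̄_m) = 84.9500  ⇒  Cov = 84.9500 / 6 = 14.1583
Σ(R_m − R̄_m)² = 84.1543  ⇒  Var(R_m) = 84.1543 / 6 = 14.0257
β = Cov / Var(R_m) = 14.1583 / 14.0257 = 1.0095
MRP = 5.63% − 1.49% = 4.14%
E(R) = R_f + β × MRP = 1.49% + 1.0095 × 4.14% = 5.67%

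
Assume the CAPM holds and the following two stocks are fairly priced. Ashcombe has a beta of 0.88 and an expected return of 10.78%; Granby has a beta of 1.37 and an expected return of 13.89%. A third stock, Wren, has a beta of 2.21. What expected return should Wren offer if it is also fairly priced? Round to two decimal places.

19.22%

MRP (SML slope) = (13.89% − 10.78%) / (1.37 − 0.88) = 3.11% / 0.49 = 6.3469%
R_f (intercept) = 10.78% − 0.88 × 6.3469% = 5.1947%
E(R_Wren) = R_f + β × MRP = 5.1947% + 2.21 × 6.3469% = 19.22%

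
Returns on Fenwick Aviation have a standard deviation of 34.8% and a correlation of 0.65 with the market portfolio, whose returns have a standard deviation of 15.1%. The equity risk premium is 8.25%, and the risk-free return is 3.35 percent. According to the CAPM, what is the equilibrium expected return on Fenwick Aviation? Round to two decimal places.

β = ρ × σ_i / σ_m = 0.65 × 34.8% / 15.1% = 1.4980
E(R) = 3.35% + 1.4980 × 8.25% = 15.71%

15.71%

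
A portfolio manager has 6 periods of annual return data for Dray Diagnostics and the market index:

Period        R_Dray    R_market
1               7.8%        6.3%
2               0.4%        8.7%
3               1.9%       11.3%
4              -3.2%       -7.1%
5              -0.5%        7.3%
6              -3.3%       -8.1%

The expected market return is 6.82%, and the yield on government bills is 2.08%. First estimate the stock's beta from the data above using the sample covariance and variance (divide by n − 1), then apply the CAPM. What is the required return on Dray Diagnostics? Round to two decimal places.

Mean R_i = (7.8 + 0.4 + 1.9 − 3.2 − 0.5 − 3.3) / 6 = 0.5167%
Mean R_m = (6.3 + 8.7 + 11.3 − 7.1 + 7.3 − 8.1) / 6 = 3.0667%
Σ(R_i − R̄_i)(R_m − R̄_m) = 110.3833  ⇒  Cov = 110.3833 / 5 = 22.0767
Σ(R_m − R̄_m)² = 355.9533  ⇒  Var(R_m) = 355.9533 / 5 = 71.1907
β = Cov / Var(R_m) = 22.0767 / 71.1907 = 0.3101
MRP = 6.82% − 2.08% = 4.74%
E(R) = R_f + β × MRP = 2.08% + 0.3101 × 4.74% = 3.55%

3.55%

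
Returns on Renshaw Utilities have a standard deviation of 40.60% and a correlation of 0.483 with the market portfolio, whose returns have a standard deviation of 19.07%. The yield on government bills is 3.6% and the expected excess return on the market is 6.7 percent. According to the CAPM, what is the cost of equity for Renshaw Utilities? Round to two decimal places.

β = ρ × σ_i / σ_m = 0.483 × 40.60% / 19.07% = 1.0283
E(R) = 3.6% + 1.0283 × 6.7% = 10.49%

10.49%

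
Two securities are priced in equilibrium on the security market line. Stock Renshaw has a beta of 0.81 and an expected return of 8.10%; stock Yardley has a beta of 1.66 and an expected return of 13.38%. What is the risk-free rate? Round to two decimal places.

3.07%

Both satisfy E(R) = R_f + β·MRP, so the slope of the SML is
MRP = (13.38% − 8.10%) / (1.66 − 0.81) = 5.28% / 0.85 = 6.2118%
R_f = E(R_Renshaw) − β_Renshaw·MRP = 8.10% − 0.81 × 6.2118% = 3.0684%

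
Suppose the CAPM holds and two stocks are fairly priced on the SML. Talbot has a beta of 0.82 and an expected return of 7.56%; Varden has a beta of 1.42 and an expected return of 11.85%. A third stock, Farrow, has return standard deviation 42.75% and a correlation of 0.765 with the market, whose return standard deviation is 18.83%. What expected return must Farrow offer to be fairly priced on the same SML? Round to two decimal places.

MRP = (11.85% − 7.56%) / (1.42 − 0.82) = 7.1500%
R_f = 7.56% − 0.82 × 7.1500% = 1.6970%
β_Farrow = ρ·σ_i/σ_m = 0.765 × 42.75 / 18.83 = 1.7368
E(R_Farrow) = R_f + β × MRP = 1.6970% + 1.7368 × 7.1500% = 14.12%

14.12%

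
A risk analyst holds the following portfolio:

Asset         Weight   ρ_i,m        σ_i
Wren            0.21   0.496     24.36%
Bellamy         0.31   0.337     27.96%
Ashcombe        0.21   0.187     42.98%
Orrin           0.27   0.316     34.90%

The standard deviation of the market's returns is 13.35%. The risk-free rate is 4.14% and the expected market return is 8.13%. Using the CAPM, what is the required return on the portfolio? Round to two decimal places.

7.17%

β_Wren = 0.496 × 24.36% / 13.35% = 0.9051
β_Bellamy = 0.337 × 27.96% / 13.35% = 0.7058
β_Ashcombe = 0.187 × 42.98% / 13.35% = 0.6020
β_Orrin = 0.316 × 34.90% / 13.35% = 0.8261
β_P = Σ w_i β_i = 0.21×0.9051 + 0.31×0.7058 + 0.21×0.6020 + 0.27×0.8261 = 0.7583
MRP = 8.13% − 4.14% = 3.99%
E(R_P) = R_f + β_P × MRP = 4.14% + 0.7583 × 3.99% = 7.17%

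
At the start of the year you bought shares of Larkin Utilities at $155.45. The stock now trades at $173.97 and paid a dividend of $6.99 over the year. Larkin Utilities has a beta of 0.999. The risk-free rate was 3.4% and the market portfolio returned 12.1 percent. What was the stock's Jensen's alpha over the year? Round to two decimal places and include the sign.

Realised HPR = (P1 + D1 − P0) / P0 = (173.97 + 6.99 − 155.45) / 155.45 = 25.51 / 155.45 = 16.4104%
MRP = 12.1% − 3.4% = 8.70%
CAPM required = R_f + β·MRP = 3.4% + 0.999 × 8.7% = 12.0913%
α = realised − required = 16.4104% − 12.0913% = +4.32%

+4.32%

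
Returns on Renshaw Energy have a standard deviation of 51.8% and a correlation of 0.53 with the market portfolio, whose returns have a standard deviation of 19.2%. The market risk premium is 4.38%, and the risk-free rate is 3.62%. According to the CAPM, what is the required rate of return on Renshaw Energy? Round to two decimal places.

β = ρ × σ_i / σ_m = 0.53 × 51.8% / 19.2% = 1.4299
E(R) = 3.62% + 1.4299 × 4.38% = 9.88%

9.88%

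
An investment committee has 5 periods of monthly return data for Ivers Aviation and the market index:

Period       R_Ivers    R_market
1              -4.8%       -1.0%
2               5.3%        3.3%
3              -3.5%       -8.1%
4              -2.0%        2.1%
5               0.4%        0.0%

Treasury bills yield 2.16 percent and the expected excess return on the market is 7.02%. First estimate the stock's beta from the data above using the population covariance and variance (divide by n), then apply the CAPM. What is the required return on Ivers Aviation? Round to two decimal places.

Mean R_i = (-4.8 + 5.3 − 3.5 − 2.0 + 0.4) / 5 = -0.9200%
Mean R_m = (-1.0 + 3.3 − 8.1 + 2.1 + 0.0) / 5 = -0.7400%
Σ(R_i − R̄_i)(R_m − R̄_m) = 43.0360  ⇒  Cov = 43.0360 / 5 = 8.6072
Σ(R_m − R̄_m)² = 79.1720  ⇒  Var(R_m) = 79.1720 / 5 = 15.8344
β = Cov / Var(R_m) = 8.6072 / 15.8344 = 0.5436
E(R) = R_f + β × MRP = 2.16% + 0.5436 × 7.02% = 5.98%

5.98%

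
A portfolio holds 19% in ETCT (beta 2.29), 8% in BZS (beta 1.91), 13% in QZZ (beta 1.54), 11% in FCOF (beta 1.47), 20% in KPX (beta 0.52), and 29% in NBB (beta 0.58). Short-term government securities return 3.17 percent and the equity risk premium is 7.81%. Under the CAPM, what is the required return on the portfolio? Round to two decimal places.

β_P = Σ w_i β_i = 0.19×2.29 + 0.08×1.91 + 0.13×1.54 + 0.11×1.47 + 0.20×0.52 + 0.29×0.58 = 1.2220
E(R_P) = R_f + β_P × MRP = 3.17% + 1.2220 × 7.81% = 12.71%

12.71%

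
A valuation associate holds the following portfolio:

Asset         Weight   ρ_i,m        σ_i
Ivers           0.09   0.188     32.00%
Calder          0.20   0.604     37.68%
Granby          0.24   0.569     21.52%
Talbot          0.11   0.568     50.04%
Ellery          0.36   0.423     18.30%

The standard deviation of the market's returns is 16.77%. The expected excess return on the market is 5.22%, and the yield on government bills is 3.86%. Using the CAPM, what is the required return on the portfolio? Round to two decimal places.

8.20%

β_Ivers = 0.188 × 32.00% / 16.77% = 0.3587
β_Calder = 0.604 × 37.68% / 16.77% = 1.3571
β_Granby = 0.569 × 21.52% / 16.77% = 0.7302
β_Talbot = 0.568 × 50.04% / 16.77% = 1.6949
β_Ellery = 0.423 × 18.30% / 16.77% = 0.4616
β_P = Σ w_i β_i = 0.09×0.3587 + 0.20×1.3571 + 0.24×0.7302 + 0.11×1.6949 + 0.36×0.4616 = 0.8316
E(R_P) = R_f + β_P × MRP = 3.86% + 0.8316 × 5.22% = 8.20%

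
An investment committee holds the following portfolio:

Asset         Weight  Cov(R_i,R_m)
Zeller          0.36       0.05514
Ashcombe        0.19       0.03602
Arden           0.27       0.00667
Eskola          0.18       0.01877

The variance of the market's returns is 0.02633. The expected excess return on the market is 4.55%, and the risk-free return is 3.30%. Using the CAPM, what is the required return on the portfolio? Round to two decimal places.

8.81%

β_Zeller = 0.05514 / 0.02633 = 2.0942
β_Ashcombe = 0.03602 / 0.02633 = 1.3680
β_Arden = 0.00667 / 0.02633 = 0.2533
β_Eskola = 0.01877 / 0.02633 = 0.7129
β_P = Σ w_i β_i = 0.36×2.0942 + 0.19×1.3680 + 0.27×0.2533 + 0.18×0.7129 = 1.2105
E(R_P) = R_f + β_P × MRP = 3.30% + 1.2105 × 4.55% = 8.81%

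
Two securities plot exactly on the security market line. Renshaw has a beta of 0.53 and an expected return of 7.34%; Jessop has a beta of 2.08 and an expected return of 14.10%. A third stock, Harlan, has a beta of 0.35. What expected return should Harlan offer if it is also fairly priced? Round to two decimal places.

MRP (SML slope) = (14.10% − 7.34%) / (2.08 − 0.53) = 6.76% / 1.55 = 4.3613%
R_f (intercept) = 7.34% − 0.53 × 4.3613% = 5.0285%
E(R_Harlan) = R_f + β × MRP = 5.0285% + 0.35 × 4.3613% = 6.55%

6.55%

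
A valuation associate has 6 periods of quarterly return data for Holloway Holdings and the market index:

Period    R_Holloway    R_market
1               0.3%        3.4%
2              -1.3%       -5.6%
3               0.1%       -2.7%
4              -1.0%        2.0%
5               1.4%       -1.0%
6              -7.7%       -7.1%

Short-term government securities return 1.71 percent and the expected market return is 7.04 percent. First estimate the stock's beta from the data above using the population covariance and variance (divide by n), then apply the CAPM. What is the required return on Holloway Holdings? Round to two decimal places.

4.47%

Mean R_i = (0.3 − 1.3 + 0.1 − 1.0 + 1.4 − 7.7) / 6 = -1.3667%
Mean R_m = (3.4 − 5.6 − 2.7 + 2.0 − 1.0 − 7.1) / 6 = -1.8333%
Σ(R_i − R̄_i)(R_m − R̄_m) = 44.2667  ⇒  Cov = 44.2667 / 6 = 7.3778
Σ(R_m − R̄_m)² = 85.4533  ⇒  Var(R_m) = 85.4533 / 6 = 14.2422
β = Cov / Var(R_m) = 7.3778 / 14.2422 = 0.5180
MRP = 7.04% − 1.71% = 5.33%
E(R) = R_f + β × MRP = 1.71% + 0.5180 × 5.33% = 4.47%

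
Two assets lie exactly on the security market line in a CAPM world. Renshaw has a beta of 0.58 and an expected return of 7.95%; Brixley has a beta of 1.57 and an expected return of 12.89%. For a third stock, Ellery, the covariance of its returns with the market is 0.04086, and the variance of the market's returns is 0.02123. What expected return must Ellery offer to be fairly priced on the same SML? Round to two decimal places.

MRP = (12.89% − 7.95%) / (1.57 − 0.58) = 4.9899%
R_f = 7.95% − 0.58 × 4.9899% = 5.0559%
β_Ellery = Cov / Var(R_m) = 0.04086 / 0.02123 = 1.9246
E(R_Ellery) = R_f + β × MRP = 5.0559% + 1.9246 × 4.9899% = 14.66%

14.66%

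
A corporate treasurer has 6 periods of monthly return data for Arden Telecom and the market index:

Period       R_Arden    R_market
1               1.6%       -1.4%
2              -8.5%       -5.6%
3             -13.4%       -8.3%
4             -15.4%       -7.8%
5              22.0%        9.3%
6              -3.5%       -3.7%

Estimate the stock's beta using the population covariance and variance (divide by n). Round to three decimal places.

Mean R_i = (1.6 − 8.5 − 13.4 − 15.4 + 22.0 − 3.5) / 6 = -2.8667%
Mean R_m = (-1.4 − 5.6 − 8.3 − 7.8 + 9.3 − 3.7) / 6 = -2.9167%
Σ(R_i − R̄_i)(R_m − R̄_m) = 444.0833  ⇒  Cov = 444.0833 / 6 = 74.0139
Σ(R_m − R̄_m)² = 212.1883  ⇒  Var(R_m) = 212.1883 / 6 = 35.3647
β = Cov / Var(R_m) = 74.0139 / 35.3647 = 2.0929

2.093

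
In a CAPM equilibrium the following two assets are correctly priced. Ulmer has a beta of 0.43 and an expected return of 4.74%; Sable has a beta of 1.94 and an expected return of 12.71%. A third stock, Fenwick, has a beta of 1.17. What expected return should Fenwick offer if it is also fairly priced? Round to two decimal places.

MRP (SML slope) = (12.71% − 4.74%) / (1.94 − 0.43) = 7.97% / 1.51 = 5.2781%
R_f (intercept) = 4.74% − 0.43 × 5.2781% = 2.4704%
E(R_Fenwick) = R_f + β × MRP = 2.4704% + 1.17 × 5.2781% = 8.65%

8.65%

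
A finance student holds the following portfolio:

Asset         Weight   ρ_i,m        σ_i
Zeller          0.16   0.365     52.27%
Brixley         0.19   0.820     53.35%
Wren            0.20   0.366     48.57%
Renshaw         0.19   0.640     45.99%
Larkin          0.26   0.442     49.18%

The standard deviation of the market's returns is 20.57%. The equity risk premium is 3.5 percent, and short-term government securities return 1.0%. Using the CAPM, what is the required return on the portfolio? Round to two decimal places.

5.45%

β_Zeller = 0.365 × 52.27% / 20.57% = 0.9275
β_Brixley = 0.820 × 53.35% / 20.57% = 2.1267
β_Wren = 0.366 × 48.57% / 20.57% = 0.8642
β_Renshaw = 0.640 × 45.99% / 20.57% = 1.4309
β_Larkin = 0.442 × 49.18% / 20.57% = 1.0568
β_P = Σ w_i β_i = 0.16×0.9275 + 0.19×2.1267 + 0.20×0.8642 + 0.19×1.4309 + 0.26×1.0568 = 1.2720
E(R_P) = R_f + β_P × MRP = 1.0% + 1.2720 × 3.5% = 5.45%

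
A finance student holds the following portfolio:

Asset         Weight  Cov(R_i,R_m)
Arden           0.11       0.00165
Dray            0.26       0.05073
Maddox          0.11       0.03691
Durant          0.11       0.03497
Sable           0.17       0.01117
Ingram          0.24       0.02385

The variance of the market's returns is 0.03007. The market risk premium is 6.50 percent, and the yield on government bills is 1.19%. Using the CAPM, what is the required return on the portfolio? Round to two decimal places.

β_Arden = 0.00165 / 0.03007 = 0.0549
β_Dray = 0.05073 / 0.03007 = 1.6871
β_Maddox = 0.03691 / 0.03007 = 1.2275
β_Durant = 0.03497 / 0.03007 = 1.1630
β_Sable = 0.01117 / 0.03007 = 0.3715
β_Ingram = 0.02385 / 0.03007 = 0.7931
β_P = Σ w_i β_i = 0.11×0.0549 + 0.26×1.6871 + 0.11×1.2275 + 0.11×1.1630 + 0.17×0.3715 + 0.24×0.7931 = 0.9611
E(R_P) = R_f + β_P × MRP = 1.19% + 0.9611 × 6.50% = 7.44%

7.44%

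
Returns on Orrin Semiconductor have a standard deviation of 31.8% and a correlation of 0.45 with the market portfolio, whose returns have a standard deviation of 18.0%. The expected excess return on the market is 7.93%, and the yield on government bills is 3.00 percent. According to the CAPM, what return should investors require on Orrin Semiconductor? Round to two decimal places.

β = ρ × σ_i / σ_m = 0.45 × 31.8% / 18.0% = 0.7950
E(R) = 3.00% + 0.7950 × 7.93% = 9.30%

9.30%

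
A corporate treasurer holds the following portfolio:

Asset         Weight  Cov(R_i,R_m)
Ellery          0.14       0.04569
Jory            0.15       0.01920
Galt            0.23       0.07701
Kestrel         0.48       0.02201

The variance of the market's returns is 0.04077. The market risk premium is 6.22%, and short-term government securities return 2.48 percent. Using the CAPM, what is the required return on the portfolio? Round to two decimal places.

β_Ellery = 0.04569 / 0.04077 = 1.1207
β_Jory = 0.01920 / 0.04077 = 0.4709
β_Galt = 0.07701 / 0.04077 = 1.8889
β_Kestrel = 0.02201 / 0.04077 = 0.5399
β_P = Σ w_i β_i = 0.14×1.1207 + 0.15×0.4709 + 0.23×1.8889 + 0.48×0.5399 = 0.9211
E(R_P) = R_f + β_P × MRP = 2.48% + 0.9211 × 6.22% = 8.21%

8.21%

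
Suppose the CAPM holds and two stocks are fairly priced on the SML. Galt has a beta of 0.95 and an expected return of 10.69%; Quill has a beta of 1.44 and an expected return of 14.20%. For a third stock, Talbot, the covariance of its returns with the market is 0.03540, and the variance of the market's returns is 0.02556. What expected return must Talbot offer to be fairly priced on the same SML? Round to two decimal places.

MRP = (14.20% − 10.69%) / (1.44 − 0.95) = 7.1633%
R_f = 10.69% − 0.95 × 7.1633% = 3.8849%
β_Talbot = Cov / Var(R_m) = 0.03540 / 0.02556 = 1.3850
E(R_Talbot) = R_f + β × MRP = 3.8849% + 1.3850 × 7.1633% = 13.81%

13.81%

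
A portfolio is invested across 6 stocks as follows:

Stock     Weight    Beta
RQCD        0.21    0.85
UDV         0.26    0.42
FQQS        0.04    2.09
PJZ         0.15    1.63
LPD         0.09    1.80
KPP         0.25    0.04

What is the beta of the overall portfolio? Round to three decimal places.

0.788

β_P = Σ w_i β_i = 0.21×0.85 + 0.26×0.42 + 0.04×2.09 + 0.15×1.63 + 0.09×1.80 + 0.25×0.04 = 0.7878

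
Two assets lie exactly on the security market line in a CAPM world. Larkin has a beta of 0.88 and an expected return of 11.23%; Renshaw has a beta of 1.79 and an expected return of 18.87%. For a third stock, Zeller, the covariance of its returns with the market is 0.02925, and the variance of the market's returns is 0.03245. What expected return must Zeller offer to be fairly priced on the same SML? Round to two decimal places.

11.41%

MRP = (18.87% − 11.23%) / (1.79 − 0.88) = 8.3956%
R_f = 11.23% − 0.88 × 8.3956% = 3.8419%
β_Zeller = Cov / Var(R_m) = 0.02925 / 0.03245 = 0.9014
E(R_Zeller) = R_f + β × MRP = 3.8419% + 0.9014 × 8.3956% = 11.41%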